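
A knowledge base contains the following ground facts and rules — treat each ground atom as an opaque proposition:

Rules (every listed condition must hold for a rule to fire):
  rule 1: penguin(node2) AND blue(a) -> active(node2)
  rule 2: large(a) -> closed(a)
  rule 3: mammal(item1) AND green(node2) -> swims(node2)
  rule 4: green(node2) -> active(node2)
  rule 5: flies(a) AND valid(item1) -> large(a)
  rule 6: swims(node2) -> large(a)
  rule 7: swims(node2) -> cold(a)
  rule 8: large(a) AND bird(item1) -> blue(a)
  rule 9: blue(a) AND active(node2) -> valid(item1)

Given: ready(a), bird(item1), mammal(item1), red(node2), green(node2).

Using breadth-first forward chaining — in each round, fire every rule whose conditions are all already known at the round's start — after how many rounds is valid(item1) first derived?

4

[1] rule 3 [mammal(item1) AND green(node2) -> swims(node2)]; rule 4 [green(node2) -> active(node2)]. ⇒ new: swims(node2), active(node2).
[2] rule 6 [swims(node2) -> large(a)]; rule 7 [swims(node2) -> cold(a)]. ⇒ new: large(a), cold(a).
[3] rule 2 [large(a) -> closed(a)]; rule 8 [large(a) AND bird(item1) -> blue(a)]. ⇒ new: closed(a), blue(a).
[4] rule 9 [blue(a) AND active(node2) -> valid(item1)]. ⇒ new: valid(item1).
valid(item1) first appears in round 4.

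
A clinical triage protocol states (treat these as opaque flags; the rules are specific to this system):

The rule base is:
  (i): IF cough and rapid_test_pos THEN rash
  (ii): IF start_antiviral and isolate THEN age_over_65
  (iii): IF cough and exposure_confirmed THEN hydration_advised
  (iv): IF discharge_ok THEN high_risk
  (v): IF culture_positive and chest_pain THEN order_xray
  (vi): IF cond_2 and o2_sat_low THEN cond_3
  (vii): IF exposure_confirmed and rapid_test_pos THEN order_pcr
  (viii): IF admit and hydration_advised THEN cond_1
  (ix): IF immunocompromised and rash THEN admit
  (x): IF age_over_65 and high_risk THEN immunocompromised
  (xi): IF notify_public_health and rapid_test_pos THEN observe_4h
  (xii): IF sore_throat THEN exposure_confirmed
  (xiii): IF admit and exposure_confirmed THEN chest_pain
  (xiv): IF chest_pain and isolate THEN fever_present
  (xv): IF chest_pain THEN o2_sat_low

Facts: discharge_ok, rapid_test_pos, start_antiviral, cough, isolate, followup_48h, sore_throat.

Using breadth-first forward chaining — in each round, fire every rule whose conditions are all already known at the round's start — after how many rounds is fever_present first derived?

5

Round 1 — (i), (ii), (iv), (xii), derive rash, age_over_65, high_risk, exposure_confirmed.
Round 2 — (iii), (vii), (x), derive hydration_advised, order_pcr, immunocompromised.
Round 3 — (ix), derive admit.
Round 4 — (viii), (xiii), derive cond_1, chest_pain.
Round 5 — (xiv), (xv), derive fever_present, o2_sat_low.
fever_present first appears in round 5.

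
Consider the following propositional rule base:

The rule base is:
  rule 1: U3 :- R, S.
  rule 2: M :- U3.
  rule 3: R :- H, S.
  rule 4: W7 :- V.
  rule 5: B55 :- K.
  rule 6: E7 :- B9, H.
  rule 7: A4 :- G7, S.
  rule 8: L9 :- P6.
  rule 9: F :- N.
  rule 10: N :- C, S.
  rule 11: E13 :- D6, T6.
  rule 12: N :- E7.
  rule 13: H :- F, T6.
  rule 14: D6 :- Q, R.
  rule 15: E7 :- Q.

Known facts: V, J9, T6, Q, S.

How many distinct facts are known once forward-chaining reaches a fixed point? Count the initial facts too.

15

Round 1: rule 4 [W7 :- V.]; rule 15 [E7 :- Q.]. New: W7, E7.
Round 2: rule 12 [N :- E7.]. New: N.
Round 3: rule 9 [F :- N.]. New: F.
Round 4: rule 13 [H :- F, T6.]. New: H.
Round 5: rule 3 [R :- H, S.]. New: R.
Round 6: rule 1 [U3 :- R, S.]; rule 14 [D6 :- Q, R.]. New: U3, D6.
Round 7: rule 2 [M :- U3.]; rule 11 [E13 :- D6, T6.]. New: M, E13.
Closure: {D6, E13, E7, F, H, J9, M, N, Q, R, S, T6, U3, V, W7} — 15 facts.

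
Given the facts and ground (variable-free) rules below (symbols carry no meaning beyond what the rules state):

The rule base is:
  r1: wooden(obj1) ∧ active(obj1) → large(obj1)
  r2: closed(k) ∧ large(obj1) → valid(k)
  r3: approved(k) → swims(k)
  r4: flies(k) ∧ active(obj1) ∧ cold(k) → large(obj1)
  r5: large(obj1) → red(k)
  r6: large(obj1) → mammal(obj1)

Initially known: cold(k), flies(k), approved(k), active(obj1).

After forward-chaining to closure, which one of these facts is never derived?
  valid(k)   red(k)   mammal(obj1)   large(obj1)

valid(k)

Round 1: r3 [approved(k) → swims(k)]; r4 [flies(k) ∧ active(obj1) ∧ cold(k) → large(obj1)]. Adds swims(k), large(obj1).
Round 2: r5 [large(obj1) → red(k)]; r6 [large(obj1) → mammal(obj1)]. Adds red(k), mammal(obj1).
Derived: large(obj1) (round 1), mammal(obj1) (round 2), red(k) (round 2). valid(k) never appears in any round.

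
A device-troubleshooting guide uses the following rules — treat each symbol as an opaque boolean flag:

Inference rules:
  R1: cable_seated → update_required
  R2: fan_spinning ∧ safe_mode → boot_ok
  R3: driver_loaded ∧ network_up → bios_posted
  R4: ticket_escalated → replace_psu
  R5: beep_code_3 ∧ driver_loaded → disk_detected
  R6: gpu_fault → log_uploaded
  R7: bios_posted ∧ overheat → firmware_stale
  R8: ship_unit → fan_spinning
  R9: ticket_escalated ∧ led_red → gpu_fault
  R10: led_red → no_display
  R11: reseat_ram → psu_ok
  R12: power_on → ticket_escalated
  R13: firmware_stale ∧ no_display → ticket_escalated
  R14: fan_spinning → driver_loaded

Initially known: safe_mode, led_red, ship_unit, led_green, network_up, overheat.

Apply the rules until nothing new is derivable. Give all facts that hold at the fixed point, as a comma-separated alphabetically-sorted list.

[1] R8 [ship_unit → fan_spinning]; R10 [led_red → no_display]. ⇒ new: fan_spinning, no_display.
[2] R2 [fan_spinning ∧ safe_mode → boot_ok]; R14 [fan_spinning → driver_loaded]. ⇒ new: boot_ok, driver_loaded.
[3] R3 [driver_loaded ∧ network_up → bios_posted]. ⇒ new: bios_posted.
[4] R7 [bios_posted ∧ overheat → firmware_stale]. ⇒ new: firmware_stale.
[5] R13 [firmware_stale ∧ no_display → ticket_escalated]. ⇒ new: ticket_escalated.
[6] R4 [ticket_escalated → replace_psu]; R9 [ticket_escalated ∧ led_red → gpu_fault]. ⇒ new: replace_psu, gpu_fault.
[7] R6 [gpu_fault → log_uploaded]. ⇒ new: log_uploaded.

bios_posted, boot_ok, driver_loaded, fan_spinning, firmware_stale, gpu_fault, led_green, led_red, log_uploaded, network_up, no_display, overheat, replace_psu, safe_mode, ship_unit, ticket_escalated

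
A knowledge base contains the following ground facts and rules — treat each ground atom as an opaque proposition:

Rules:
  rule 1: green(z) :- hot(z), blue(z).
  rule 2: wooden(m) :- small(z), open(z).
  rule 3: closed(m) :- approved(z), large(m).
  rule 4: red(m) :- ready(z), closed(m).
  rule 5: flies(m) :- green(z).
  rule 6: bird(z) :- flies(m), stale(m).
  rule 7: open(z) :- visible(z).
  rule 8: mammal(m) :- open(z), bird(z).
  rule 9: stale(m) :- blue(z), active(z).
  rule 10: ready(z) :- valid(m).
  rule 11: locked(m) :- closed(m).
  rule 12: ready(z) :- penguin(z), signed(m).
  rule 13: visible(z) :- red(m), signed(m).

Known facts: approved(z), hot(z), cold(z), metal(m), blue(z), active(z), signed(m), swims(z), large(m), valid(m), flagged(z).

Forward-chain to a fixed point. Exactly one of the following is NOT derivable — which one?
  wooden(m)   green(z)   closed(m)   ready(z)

wooden(m)

[1] rule 1 [green(z) :- hot(z), blue(z).]; rule 3 [closed(m) :- approved(z), large(m).]; rule 9 [stale(m) :- blue(z), active(z).]; rule 10 [ready(z) :- valid(m).]. ⇒ new: green(z), closed(m), stale(m), ready(z).
[2] rule 4 [red(m) :- ready(z), closed(m).]; rule 5 [flies(m) :- green(z).]; rule 11 [locked(m) :- closed(m).]. ⇒ new: red(m), flies(m), locked(m).
[3] rule 6 [bird(z) :- flies(m), stale(m).]; rule 13 [visible(z) :- red(m), signed(m).]. ⇒ new: bird(z), visible(z).
[4] rule 7 [open(z) :- visible(z).]. ⇒ new: open(z).
[5] rule 8 [mammal(m) :- open(z), bird(z).]. ⇒ new: mammal(m).
Derived: ready(z) (round 1), closed(m) (round 1), green(z) (round 1). wooden(m) never appears in any round.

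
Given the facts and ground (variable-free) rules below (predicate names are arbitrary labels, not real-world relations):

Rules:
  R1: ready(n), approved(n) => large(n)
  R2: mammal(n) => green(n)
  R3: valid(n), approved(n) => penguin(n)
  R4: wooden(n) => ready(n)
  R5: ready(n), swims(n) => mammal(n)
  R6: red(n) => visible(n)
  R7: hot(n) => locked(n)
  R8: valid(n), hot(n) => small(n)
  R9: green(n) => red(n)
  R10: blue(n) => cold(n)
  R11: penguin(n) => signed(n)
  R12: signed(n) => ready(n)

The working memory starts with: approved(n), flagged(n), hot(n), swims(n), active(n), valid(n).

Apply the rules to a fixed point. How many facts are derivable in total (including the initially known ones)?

Round 1 fires R3, R7, R8, giving penguin(n), locked(n), small(n).
Round 2 fires R11, giving signed(n).
Round 3 fires R12, giving ready(n).
Round 4 fires R1, R5, giving large(n), mammal(n).
Round 5 fires R2, giving green(n).
Round 6 fires R9, giving red(n).
Round 7 fires R6, giving visible(n).
Closure: {active(n), approved(n), flagged(n), green(n), hot(n), large(n), locked(n), mammal(n), penguin(n), ready(n), red(n), signed(n), small(n), swims(n), valid(n), visible(n)} — 16 facts.

16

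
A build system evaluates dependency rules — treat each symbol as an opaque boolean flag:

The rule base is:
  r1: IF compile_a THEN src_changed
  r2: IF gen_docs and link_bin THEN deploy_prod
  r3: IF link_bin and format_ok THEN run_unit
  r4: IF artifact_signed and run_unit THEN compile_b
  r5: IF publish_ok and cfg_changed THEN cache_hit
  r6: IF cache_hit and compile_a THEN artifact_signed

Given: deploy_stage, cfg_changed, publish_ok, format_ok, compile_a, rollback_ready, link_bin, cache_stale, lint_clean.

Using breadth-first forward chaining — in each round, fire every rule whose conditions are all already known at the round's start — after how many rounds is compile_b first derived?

Round 1 — r1, r3, r5, derive src_changed, run_unit, cache_hit.
Round 2 — r6, derive artifact_signed.
Round 3 — r4, derive compile_b.
compile_b first appears in round 3.

3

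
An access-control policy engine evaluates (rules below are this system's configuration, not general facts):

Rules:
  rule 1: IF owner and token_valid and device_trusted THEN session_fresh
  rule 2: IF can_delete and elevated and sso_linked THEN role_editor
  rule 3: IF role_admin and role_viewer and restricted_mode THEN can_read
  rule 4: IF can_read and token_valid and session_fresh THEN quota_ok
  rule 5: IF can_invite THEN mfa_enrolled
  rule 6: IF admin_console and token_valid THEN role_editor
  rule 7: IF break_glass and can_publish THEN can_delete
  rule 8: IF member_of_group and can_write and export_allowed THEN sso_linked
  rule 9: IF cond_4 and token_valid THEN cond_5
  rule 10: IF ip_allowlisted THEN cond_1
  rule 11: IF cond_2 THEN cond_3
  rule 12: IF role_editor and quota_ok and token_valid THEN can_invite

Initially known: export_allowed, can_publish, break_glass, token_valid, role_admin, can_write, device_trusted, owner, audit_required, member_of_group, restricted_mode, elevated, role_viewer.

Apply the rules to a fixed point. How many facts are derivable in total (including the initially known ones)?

21

[1] rule 1 [IF owner and token_valid and device_trusted THEN session_fresh]; rule 3 [IF role_admin and role_viewer and restricted_mode THEN can_read]; rule 7 [IF break_glass and can_publish THEN can_delete]; rule 8 [IF member_of_group and can_write and export_allowed THEN sso_linked]. ⇒ new: session_fresh, can_read, can_delete, sso_linked.
[2] rule 2 [IF can_delete and elevated and sso_linked THEN role_editor]; rule 4 [IF can_read and token_valid and session_fresh THEN quota_ok]. ⇒ new: role_editor, quota_ok.
[3] rule 12 [IF role_editor and quota_ok and token_valid THEN can_invite]. ⇒ new: can_invite.
[4] rule 5 [IF can_invite THEN mfa_enrolled]. ⇒ new: mfa_enrolled.
Closure: {audit_required, break_glass, can_delete, can_invite, can_publish, can_read, can_write, device_trusted, elevated, export_allowed, member_of_group, mfa_enrolled, owner, quota_ok, restricted_mode, role_admin, role_editor, role_viewer, session_fresh, sso_linked, token_valid} — 21 facts.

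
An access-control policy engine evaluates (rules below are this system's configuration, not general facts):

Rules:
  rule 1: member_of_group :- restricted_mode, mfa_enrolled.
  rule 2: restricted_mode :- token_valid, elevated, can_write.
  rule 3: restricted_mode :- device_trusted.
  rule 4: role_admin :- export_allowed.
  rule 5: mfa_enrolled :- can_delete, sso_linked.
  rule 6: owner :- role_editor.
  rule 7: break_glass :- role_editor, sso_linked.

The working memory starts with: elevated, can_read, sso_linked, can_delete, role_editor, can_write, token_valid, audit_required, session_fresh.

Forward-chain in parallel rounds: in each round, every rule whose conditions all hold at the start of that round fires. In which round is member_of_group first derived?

[1] rule 2 [restricted_mode :- token_valid, elevated, can_write.]; rule 5 [mfa_enrolled :- can_delete, sso_linked.]; rule 6 [owner :- role_editor.]; rule 7 [break_glass :- role_editor, sso_linked.]. ⇒ new: restricted_mode, mfa_enrolled, owner, break_glass.
[2] rule 1 [member_of_group :- restricted_mode, mfa_enrolled.]. ⇒ new: member_of_group.
member_of_group first appears in round 2.

2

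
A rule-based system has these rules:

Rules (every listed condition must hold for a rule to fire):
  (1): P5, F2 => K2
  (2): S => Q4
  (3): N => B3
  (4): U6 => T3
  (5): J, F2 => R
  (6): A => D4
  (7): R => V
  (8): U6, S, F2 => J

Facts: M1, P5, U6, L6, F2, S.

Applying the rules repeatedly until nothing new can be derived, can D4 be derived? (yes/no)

no

Round 1 fires (1), (2), (4), (8), giving K2, Q4, T3, J.
Round 2 fires (5), giving R.
Round 3 fires (7), giving V.
Fixed point reached. D4 is concluded only by (6); (6) needs A (never derived).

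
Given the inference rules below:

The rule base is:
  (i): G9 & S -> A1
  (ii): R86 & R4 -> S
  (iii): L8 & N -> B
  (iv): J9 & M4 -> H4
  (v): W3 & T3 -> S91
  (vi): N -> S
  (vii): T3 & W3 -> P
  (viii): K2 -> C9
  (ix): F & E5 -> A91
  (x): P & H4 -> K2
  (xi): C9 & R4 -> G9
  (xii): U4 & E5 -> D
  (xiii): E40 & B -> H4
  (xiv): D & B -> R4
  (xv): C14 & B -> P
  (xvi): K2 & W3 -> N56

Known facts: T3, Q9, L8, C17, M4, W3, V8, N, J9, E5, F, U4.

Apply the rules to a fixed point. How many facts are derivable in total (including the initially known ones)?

Round 1 fires (iii), (iv), (v), (vi), (vii), (ix), (xii), giving B, H4, S91, S, P, A91, D.
Round 2 fires (x), (xiv), giving K2, R4.
Round 3 fires (viii), (xvi), giving C9, N56.
Round 4 fires (xi), giving G9.
Round 5 fires (i), giving A1.
Closure: {A1, A91, B, C17, C9, D, E5, F, G9, H4, J9, K2, L8, M4, N, N56, P, Q9, R4, S, S91, T3, U4, V8, W3} — 25 facts.

25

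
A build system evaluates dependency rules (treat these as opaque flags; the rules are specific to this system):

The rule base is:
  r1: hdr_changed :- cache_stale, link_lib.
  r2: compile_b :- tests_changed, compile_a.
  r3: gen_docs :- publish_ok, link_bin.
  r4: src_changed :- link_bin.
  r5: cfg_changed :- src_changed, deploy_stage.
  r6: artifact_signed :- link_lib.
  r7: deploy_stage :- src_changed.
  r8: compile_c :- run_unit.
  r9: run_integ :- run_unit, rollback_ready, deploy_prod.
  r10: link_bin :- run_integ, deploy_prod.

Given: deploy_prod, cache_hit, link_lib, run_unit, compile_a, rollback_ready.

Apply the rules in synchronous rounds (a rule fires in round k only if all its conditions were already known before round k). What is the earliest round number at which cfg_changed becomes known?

5

Round 1 fires r6, r8, r9, giving artifact_signed, compile_c, run_integ.
Round 2 fires r10, giving link_bin.
Round 3 fires r4, giving src_changed.
Round 4 fires r7, giving deploy_stage.
Round 5 fires r5, giving cfg_changed.
cfg_changed first appears in round 5.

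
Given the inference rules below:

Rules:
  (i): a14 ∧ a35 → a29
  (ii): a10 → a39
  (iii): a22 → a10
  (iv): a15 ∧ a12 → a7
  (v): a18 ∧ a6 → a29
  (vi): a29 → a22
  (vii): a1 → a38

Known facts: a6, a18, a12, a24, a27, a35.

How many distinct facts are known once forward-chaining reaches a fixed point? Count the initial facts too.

[1] (v) [a18 ∧ a6 → a29]. ⇒ new: a29.
[2] (vi) [a29 → a22]. ⇒ new: a22.
[3] (iii) [a22 → a10]. ⇒ new: a10.
[4] (ii) [a10 → a39]. ⇒ new: a39.
Closure: {a10, a12, a18, a22, a24, a27, a29, a35, a39, a6} — 10 facts.

10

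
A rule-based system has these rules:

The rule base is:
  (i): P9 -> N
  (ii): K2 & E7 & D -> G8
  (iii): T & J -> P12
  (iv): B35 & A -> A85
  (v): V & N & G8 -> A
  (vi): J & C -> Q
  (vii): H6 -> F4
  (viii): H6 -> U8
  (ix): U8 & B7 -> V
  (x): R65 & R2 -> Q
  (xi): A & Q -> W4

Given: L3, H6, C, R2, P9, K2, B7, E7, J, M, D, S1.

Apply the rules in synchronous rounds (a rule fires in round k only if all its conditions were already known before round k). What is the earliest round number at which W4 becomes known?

Round 1 fires (i), (ii), (vi), (vii), (viii), giving N, G8, Q, F4, U8.
Round 2 fires (ix), giving V.
Round 3 fires (v), giving A.
Round 4 fires (xi), giving W4.
W4 first appears in round 4.

4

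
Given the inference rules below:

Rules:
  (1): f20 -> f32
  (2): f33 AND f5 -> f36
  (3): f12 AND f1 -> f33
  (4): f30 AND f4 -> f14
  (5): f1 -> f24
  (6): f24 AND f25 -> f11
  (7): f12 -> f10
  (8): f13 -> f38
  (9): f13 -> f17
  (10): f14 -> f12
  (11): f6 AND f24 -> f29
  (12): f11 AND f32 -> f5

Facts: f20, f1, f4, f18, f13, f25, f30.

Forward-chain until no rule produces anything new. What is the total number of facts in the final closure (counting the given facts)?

[1] (1) [f20 -> f32]; (4) [f30 AND f4 -> f14]; (5) [f1 -> f24]; (8) [f13 -> f38]; (9) [f13 -> f17]. ⇒ new: f32, f14, f24, f38, f17.
[2] (6) [f24 AND f25 -> f11]; (10) [f14 -> f12]. ⇒ new: f11, f12.
[3] (3) [f12 AND f1 -> f33]; (7) [f12 -> f10]; (12) [f11 AND f32 -> f5]. ⇒ new: f33, f10, f5.
[4] (2) [f33 AND f5 -> f36]. ⇒ new: f36.
Closure: {f1, f10, f11, f12, f13, f14, f17, f18, f20, f24, f25, f30, f32, f33, f36, f38, f4, f5} — 18 facts.

18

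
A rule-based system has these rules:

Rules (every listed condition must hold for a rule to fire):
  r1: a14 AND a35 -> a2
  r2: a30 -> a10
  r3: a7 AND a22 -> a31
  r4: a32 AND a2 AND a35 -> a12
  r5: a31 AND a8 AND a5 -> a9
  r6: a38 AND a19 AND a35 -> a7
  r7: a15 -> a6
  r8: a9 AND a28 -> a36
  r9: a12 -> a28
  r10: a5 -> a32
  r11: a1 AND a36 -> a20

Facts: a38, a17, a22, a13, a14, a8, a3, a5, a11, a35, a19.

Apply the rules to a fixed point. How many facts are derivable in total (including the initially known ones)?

19

Round 1: r1 [a14 AND a35 -> a2]; r6 [a38 AND a19 AND a35 -> a7]; r10 [a5 -> a32]. Adds a2, a7, a32.
Round 2: r3 [a7 AND a22 -> a31]; r4 [a32 AND a2 AND a35 -> a12]. Adds a31, a12.
Round 3: r5 [a31 AND a8 AND a5 -> a9]; r9 [a12 -> a28]. Adds a9, a28.
Round 4: r8 [a9 AND a28 -> a36]. Adds a36.
Closure: {a11, a12, a13, a14, a17, a19, a2, a22, a28, a3, a31, a32, a35, a36, a38, a5, a7, a8, a9} — 19 facts.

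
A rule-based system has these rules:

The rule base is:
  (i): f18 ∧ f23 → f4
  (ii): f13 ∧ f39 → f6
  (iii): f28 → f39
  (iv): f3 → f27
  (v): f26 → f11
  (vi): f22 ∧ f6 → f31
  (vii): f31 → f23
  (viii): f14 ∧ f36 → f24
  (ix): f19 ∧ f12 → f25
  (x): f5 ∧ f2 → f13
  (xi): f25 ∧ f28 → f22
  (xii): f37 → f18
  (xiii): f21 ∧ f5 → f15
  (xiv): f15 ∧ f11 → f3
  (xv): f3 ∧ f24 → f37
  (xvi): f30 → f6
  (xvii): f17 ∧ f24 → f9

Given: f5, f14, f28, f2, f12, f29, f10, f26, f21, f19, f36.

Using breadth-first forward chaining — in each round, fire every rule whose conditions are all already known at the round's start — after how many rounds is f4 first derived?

[1] (iii) [f28 → f39]; (v) [f26 → f11]; (viii) [f14 ∧ f36 → f24]; (ix) [f19 ∧ f12 → f25]; (x) [f5 ∧ f2 → f13]; (xiii) [f21 ∧ f5 → f15]. ⇒ new: f39, f11, f24, f25, f13, f15.
[2] (ii) [f13 ∧ f39 → f6]; (xi) [f25 ∧ f28 → f22]; (xiv) [f15 ∧ f11 → f3]. ⇒ new: f6, f22, f3.
[3] (iv) [f3 → f27]; (vi) [f22 ∧ f6 → f31]; (xv) [f3 ∧ f24 → f37]. ⇒ new: f27, f31, f37.
[4] (vii) [f31 → f23]; (xii) [f37 → f18]. ⇒ new: f23, f18.
[5] (i) [f18 ∧ f23 → f4]. ⇒ new: f4.
f4 first appears in round 5.

5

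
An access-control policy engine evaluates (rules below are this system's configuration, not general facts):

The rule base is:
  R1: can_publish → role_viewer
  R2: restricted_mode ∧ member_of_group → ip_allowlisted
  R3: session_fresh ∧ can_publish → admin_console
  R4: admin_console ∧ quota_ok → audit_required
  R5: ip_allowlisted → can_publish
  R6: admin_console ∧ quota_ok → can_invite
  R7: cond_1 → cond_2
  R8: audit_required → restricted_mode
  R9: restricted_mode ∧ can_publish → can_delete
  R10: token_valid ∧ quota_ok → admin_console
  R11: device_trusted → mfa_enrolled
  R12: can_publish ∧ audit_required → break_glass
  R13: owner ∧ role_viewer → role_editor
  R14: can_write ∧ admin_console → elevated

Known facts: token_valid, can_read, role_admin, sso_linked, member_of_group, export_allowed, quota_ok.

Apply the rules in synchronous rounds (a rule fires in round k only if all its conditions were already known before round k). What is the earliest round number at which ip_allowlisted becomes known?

4

Round 1: R10 [token_valid ∧ quota_ok → admin_console]. Adds admin_console.
Round 2: R4 [admin_console ∧ quota_ok → audit_required]; R6 [admin_console ∧ quota_ok → can_invite]. Adds audit_required, can_invite.
Round 3: R8 [audit_required → restricted_mode]. Adds restricted_mode.
Round 4: R2 [restricted_mode ∧ member_of_group → ip_allowlisted]. Adds ip_allowlisted.
ip_allowlisted first appears in round 4.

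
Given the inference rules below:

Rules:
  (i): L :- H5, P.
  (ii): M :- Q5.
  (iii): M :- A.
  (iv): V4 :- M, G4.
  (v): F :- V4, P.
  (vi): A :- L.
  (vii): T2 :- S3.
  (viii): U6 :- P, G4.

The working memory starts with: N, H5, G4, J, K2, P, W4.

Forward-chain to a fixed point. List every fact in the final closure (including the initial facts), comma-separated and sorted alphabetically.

Round 1: (i) [L :- H5, P.]; (viii) [U6 :- P, G4.]. Adds L, U6.
Round 2: (vi) [A :- L.]. Adds A.
Round 3: (iii) [M :- A.]. Adds M.
Round 4: (iv) [V4 :- M, G4.]. Adds V4.
Round 5: (v) [F :- V4, P.]. Adds F.

A, F, G4, H5, J, K2, L, M, N, P, U6, V4, W4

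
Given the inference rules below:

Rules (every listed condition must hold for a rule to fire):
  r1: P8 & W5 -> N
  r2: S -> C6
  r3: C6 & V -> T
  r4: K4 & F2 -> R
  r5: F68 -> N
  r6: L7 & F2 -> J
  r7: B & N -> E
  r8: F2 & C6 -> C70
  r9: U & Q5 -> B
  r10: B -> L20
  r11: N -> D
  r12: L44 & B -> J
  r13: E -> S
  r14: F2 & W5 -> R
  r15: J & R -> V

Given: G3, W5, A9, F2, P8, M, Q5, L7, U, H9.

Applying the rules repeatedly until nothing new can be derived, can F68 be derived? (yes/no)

Round 1: r1 [P8 & W5 -> N]; r6 [L7 & F2 -> J]; r9 [U & Q5 -> B]; r14 [F2 & W5 -> R]. New: N, J, B, R.
Round 2: r7 [B & N -> E]; r10 [B -> L20]; r11 [N -> D]; r15 [J & R -> V]. New: E, L20, D, V.
Round 3: r13 [E -> S]. New: S.
Round 4: r2 [S -> C6]. New: C6.
Round 5: r3 [C6 & V -> T]; r8 [F2 & C6 -> C70]. New: T, C70.
Fixed point reached. No rule has F68 as a consequent, and it is not given.

no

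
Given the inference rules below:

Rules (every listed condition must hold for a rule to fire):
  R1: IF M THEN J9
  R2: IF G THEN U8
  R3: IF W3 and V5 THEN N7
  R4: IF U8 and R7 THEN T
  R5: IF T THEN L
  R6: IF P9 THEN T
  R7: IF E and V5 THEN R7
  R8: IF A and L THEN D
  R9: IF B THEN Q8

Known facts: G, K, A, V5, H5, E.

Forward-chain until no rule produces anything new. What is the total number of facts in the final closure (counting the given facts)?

11

Round 1: R2 [IF G THEN U8]; R7 [IF E and V5 THEN R7]. New: U8, R7.
Round 2: R4 [IF U8 and R7 THEN T]. New: T.
Round 3: R5 [IF T THEN L]. New: L.
Round 4: R8 [IF A and L THEN D]. New: D.
Closure: {A, D, E, G, H5, K, L, R7, T, U8, V5} — 11 facts.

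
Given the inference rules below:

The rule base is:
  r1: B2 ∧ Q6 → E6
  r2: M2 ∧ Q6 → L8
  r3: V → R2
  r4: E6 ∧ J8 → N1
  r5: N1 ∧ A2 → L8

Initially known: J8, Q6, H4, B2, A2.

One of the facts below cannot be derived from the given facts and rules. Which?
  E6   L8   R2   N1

Round 1 — r1, derive E6.
Round 2 — r4, derive N1.
Round 3 — r5, derive L8.
Derived: E6 (round 1), L8 (round 3), N1 (round 2). R2 never appears in any round.

R2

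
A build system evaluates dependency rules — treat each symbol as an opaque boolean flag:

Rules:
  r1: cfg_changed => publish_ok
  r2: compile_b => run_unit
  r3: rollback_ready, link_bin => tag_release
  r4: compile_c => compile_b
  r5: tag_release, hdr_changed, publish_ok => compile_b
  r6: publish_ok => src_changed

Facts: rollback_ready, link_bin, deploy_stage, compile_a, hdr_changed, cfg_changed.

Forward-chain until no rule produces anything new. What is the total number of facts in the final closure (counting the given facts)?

Round 1: r1 [cfg_changed => publish_ok]; r3 [rollback_ready, link_bin => tag_release]. Adds publish_ok, tag_release.
Round 2: r5 [tag_release, hdr_changed, publish_ok => compile_b]; r6 [publish_ok => src_changed]. Adds compile_b, src_changed.
Round 3: r2 [compile_b => run_unit]. Adds run_unit.
Closure: {cfg_changed, compile_a, compile_b, deploy_stage, hdr_changed, link_bin, publish_ok, rollback_ready, run_unit, src_changed, tag_release} — 11 facts.

11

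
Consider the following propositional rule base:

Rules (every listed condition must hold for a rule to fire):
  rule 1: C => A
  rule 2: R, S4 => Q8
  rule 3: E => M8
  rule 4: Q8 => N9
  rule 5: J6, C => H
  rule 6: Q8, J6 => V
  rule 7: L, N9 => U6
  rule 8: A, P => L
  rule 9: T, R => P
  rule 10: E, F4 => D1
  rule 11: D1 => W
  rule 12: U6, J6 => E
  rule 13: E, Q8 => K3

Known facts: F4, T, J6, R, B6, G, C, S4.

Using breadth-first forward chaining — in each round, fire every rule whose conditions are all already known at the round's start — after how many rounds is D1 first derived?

Round 1 — rule 1, rule 2, rule 5, rule 9, derive A, Q8, H, P.
Round 2 — rule 4, rule 6, rule 8, derive N9, V, L.
Round 3 — rule 7, derive U6.
Round 4 — rule 12, derive E.
Round 5 — rule 3, rule 10, rule 13, derive M8, D1, K3.
D1 first appears in round 5.

5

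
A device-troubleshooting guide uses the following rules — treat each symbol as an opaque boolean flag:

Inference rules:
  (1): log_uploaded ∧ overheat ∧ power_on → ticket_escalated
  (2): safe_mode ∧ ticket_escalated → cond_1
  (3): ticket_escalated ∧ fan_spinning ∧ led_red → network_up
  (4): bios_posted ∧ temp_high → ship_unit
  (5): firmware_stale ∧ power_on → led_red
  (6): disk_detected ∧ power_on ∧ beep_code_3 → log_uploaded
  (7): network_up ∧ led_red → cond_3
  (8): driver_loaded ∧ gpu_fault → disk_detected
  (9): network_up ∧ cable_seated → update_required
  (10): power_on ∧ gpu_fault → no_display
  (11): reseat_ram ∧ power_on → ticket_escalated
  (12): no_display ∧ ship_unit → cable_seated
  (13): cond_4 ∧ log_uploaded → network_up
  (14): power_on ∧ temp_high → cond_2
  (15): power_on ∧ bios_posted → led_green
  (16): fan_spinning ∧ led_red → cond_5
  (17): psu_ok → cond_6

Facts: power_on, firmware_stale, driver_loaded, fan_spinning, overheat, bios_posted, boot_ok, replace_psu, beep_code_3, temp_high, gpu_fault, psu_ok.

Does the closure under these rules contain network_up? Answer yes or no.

Round 1 fires (4), (5), (8), (10), (14), (15), (17), giving ship_unit, led_red, disk_detected, no_display, cond_2, led_green, cond_6.
Round 2 fires (6), (12), (16), giving log_uploaded, cable_seated, cond_5.
Round 3 fires (1), giving ticket_escalated.
Round 4 fires (3), giving network_up.
Round 5 fires (7), (9), giving cond_3, update_required.
network_up appears in round 4, so it is derivable.

yes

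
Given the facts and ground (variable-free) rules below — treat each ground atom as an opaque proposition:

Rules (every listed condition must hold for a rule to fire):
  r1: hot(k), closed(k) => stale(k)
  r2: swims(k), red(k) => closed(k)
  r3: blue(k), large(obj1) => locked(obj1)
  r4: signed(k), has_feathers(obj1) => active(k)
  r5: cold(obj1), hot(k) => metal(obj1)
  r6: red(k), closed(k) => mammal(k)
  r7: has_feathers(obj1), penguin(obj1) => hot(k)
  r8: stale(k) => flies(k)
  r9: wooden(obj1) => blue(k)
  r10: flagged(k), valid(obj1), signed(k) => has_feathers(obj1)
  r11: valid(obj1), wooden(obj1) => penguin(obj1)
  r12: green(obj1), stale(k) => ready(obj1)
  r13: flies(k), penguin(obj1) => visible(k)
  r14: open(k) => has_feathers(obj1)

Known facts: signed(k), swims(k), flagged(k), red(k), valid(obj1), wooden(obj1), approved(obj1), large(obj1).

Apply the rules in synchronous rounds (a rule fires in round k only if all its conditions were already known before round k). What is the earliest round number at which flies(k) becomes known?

4

Round 1: r2 [swims(k), red(k) => closed(k)]; r9 [wooden(obj1) => blue(k)]; r10 [flagged(k), valid(obj1), signed(k) => has_feathers(obj1)]; r11 [valid(obj1), wooden(obj1) => penguin(obj1)]. Adds closed(k), blue(k), has_feathers(obj1), penguin(obj1).
Round 2: r3 [blue(k), large(obj1) => locked(obj1)]; r4 [signed(k), has_feathers(obj1) => active(k)]; r6 [red(k), closed(k) => mammal(k)]; r7 [has_feathers(obj1), penguin(obj1) => hot(k)]. Adds locked(obj1), active(k), mammal(k), hot(k).
Round 3: r1 [hot(k), closed(k) => stale(k)]. Adds stale(k).
Round 4: r8 [stale(k) => flies(k)]. Adds flies(k).
flies(k) first appears in round 4.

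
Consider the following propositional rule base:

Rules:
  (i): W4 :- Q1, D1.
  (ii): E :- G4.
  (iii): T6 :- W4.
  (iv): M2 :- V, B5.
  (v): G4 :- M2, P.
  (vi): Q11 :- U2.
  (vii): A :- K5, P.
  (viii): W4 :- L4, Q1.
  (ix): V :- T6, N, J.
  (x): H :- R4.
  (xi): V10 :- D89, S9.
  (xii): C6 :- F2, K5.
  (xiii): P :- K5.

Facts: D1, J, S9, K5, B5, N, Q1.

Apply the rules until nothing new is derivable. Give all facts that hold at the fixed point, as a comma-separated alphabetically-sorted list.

Round 1: (i) [W4 :- Q1, D1.]; (xiii) [P :- K5.]. Adds W4, P.
Round 2: (iii) [T6 :- W4.]; (vii) [A :- K5, P.]. Adds T6, A.
Round 3: (ix) [V :- T6, N, J.]. Adds V.
Round 4: (iv) [M2 :- V, B5.]. Adds M2.
Round 5: (v) [G4 :- M2, P.]. Adds G4.
Round 6: (ii) [E :- G4.]. Adds E.

A, B5, D1, E, G4, J, K5, M2, N, P, Q1, S9, T6, V, W4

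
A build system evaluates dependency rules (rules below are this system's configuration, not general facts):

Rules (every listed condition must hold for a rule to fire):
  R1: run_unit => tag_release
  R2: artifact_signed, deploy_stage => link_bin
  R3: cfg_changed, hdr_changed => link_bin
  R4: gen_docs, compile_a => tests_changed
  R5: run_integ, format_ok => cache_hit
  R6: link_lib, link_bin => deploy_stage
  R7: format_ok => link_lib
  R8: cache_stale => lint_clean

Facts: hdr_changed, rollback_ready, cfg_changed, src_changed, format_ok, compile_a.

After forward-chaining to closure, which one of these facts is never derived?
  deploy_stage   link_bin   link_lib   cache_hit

Round 1: R3 [cfg_changed, hdr_changed => link_bin]; R7 [format_ok => link_lib]. Adds link_bin, link_lib.
Round 2: R6 [link_lib, link_bin => deploy_stage]. Adds deploy_stage.
Derived: link_lib (round 1), deploy_stage (round 2), link_bin (round 1). cache_hit never appears in any round.

cache_hit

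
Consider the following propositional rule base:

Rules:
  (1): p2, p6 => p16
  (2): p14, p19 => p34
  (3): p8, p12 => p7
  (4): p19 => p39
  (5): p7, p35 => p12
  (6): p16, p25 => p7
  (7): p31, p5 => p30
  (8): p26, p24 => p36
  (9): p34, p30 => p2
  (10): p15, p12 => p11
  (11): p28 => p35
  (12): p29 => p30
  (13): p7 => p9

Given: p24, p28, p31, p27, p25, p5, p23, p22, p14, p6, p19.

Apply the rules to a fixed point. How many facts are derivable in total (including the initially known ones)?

20

[1] (2) [p14, p19 => p34]; (4) [p19 => p39]; (7) [p31, p5 => p30]; (11) [p28 => p35]. ⇒ new: p34, p39, p30, p35.
[2] (9) [p34, p30 => p2]. ⇒ new: p2.
[3] (1) [p2, p6 => p16]. ⇒ new: p16.
[4] (6) [p16, p25 => p7]. ⇒ new: p7.
[5] (5) [p7, p35 => p12]; (13) [p7 => p9]. ⇒ new: p12, p9.
Closure: {p12, p14, p16, p19, p2, p22, p23, p24, p25, p27, p28, p30, p31, p34, p35, p39, p5, p6, p7, p9} — 20 facts.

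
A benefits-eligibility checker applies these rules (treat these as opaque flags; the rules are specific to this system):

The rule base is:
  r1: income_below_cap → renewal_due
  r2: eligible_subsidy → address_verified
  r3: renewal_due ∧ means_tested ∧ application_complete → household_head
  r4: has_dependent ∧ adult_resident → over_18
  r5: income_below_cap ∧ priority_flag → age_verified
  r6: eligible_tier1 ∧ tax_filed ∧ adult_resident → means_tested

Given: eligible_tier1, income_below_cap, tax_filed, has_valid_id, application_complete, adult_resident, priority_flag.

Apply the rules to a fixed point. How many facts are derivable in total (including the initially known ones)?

11

[1] r1 [income_below_cap → renewal_due]; r5 [income_below_cap ∧ priority_flag → age_verified]; r6 [eligible_tier1 ∧ tax_filed ∧ adult_resident → means_tested]. ⇒ new: renewal_due, age_verified, means_tested.
[2] r3 [renewal_due ∧ means_tested ∧ application_complete → household_head]. ⇒ new: household_head.
Closure: {adult_resident, age_verified, application_complete, eligible_tier1, has_valid_id, household_head, income_below_cap, means_tested, priority_flag, renewal_due, tax_filed} — 11 facts.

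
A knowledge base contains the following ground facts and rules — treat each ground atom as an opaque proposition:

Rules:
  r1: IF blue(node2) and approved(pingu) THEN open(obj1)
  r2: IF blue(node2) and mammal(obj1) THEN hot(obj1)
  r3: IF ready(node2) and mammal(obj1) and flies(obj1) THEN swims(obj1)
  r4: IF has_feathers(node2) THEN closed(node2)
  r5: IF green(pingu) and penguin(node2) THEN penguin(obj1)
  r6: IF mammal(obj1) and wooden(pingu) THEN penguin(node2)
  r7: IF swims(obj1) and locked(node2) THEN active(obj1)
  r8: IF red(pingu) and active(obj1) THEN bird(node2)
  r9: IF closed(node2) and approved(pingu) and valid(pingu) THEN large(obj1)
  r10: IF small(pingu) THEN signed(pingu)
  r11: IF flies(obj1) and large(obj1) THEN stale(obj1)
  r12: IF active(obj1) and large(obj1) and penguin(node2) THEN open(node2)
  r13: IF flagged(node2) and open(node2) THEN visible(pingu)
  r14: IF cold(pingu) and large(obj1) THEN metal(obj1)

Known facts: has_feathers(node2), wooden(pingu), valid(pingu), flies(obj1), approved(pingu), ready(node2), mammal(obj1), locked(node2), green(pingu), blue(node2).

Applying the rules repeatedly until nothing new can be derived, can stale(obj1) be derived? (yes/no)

Round 1: r1 [IF blue(node2) and approved(pingu) THEN open(obj1)]; r2 [IF blue(node2) and mammal(obj1) THEN hot(obj1)]; r3 [IF ready(node2) and mammal(obj1) and flies(obj1) THEN swims(obj1)]; r4 [IF has_feathers(node2) THEN closed(node2)]; r6 [IF mammal(obj1) and wooden(pingu) THEN penguin(node2)]. New: open(obj1), hot(obj1), swims(obj1), closed(node2), penguin(node2).
Round 2: r5 [IF green(pingu) and penguin(node2) THEN penguin(obj1)]; r7 [IF swims(obj1) and locked(node2) THEN active(obj1)]; r9 [IF closed(node2) and approved(pingu) and valid(pingu) THEN large(obj1)]. New: penguin(obj1), active(obj1), large(obj1).
Round 3: r11 [IF flies(obj1) and large(obj1) THEN stale(obj1)]; r12 [IF active(obj1) and large(obj1) and penguin(node2) THEN open(node2)]. New: stale(obj1), open(node2).
stale(obj1) appears in round 3, so it is derivable.

yes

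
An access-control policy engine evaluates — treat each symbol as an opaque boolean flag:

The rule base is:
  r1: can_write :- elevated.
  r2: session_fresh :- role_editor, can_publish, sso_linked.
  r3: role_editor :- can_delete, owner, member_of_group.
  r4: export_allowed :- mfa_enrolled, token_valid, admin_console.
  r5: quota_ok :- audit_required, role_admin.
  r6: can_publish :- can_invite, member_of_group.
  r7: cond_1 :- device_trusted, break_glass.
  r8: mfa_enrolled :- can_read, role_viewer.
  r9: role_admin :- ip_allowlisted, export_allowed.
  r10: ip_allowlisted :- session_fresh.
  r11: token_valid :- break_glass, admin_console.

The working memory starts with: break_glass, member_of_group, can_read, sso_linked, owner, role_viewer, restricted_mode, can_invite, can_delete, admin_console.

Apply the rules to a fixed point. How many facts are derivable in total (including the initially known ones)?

Round 1: r3 [role_editor :- can_delete, owner, member_of_group.]; r6 [can_publish :- can_invite, member_of_group.]; r8 [mfa_enrolled :- can_read, role_viewer.]; r11 [token_valid :- break_glass, admin_console.]. Adds role_editor, can_publish, mfa_enrolled, token_valid.
Round 2: r2 [session_fresh :- role_editor, can_publish, sso_linked.]; r4 [export_allowed :- mfa_enrolled, token_valid, admin_console.]. Adds session_fresh, export_allowed.
Round 3: r10 [ip_allowlisted :- session_fresh.]. Adds ip_allowlisted.
Round 4: r9 [role_admin :- ip_allowlisted, export_allowed.]. Adds role_admin.
Closure: {admin_console, break_glass, can_delete, can_invite, can_publish, can_read, export_allowed, ip_allowlisted, member_of_group, mfa_enrolled, owner, restricted_mode, role_admin, role_editor, role_viewer, session_fresh, sso_linked, token_valid} — 18 facts.

18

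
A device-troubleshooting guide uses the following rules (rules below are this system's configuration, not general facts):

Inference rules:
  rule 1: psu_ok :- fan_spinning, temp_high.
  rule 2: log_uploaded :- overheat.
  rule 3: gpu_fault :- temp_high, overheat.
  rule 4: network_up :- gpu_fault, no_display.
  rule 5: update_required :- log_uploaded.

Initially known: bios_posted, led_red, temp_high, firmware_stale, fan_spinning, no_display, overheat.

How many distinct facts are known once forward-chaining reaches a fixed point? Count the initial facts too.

Round 1: rule 1 [psu_ok :- fan_spinning, temp_high.]; rule 2 [log_uploaded :- overheat.]; rule 3 [gpu_fault :- temp_high, overheat.]. New: psu_ok, log_uploaded, gpu_fault.
Round 2: rule 4 [network_up :- gpu_fault, no_display.]; rule 5 [update_required :- log_uploaded.]. New: network_up, update_required.
Closure: {bios_posted, fan_spinning, firmware_stale, gpu_fault, led_red, log_uploaded, network_up, no_display, overheat, psu_ok, temp_high, update_required} — 12 facts.

12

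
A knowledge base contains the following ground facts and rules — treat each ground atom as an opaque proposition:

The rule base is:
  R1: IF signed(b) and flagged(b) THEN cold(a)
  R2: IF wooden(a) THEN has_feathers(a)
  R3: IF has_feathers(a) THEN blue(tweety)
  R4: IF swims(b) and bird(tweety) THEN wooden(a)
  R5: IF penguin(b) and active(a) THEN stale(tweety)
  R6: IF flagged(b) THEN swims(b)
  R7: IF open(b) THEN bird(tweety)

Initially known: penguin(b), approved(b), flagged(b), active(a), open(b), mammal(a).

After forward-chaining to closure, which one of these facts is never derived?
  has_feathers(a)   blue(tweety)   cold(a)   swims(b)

[1] R5 [IF penguin(b) and active(a) THEN stale(tweety)]; R6 [IF flagged(b) THEN swims(b)]; R7 [IF open(b) THEN bird(tweety)]. ⇒ new: stale(tweety), swims(b), bird(tweety).
[2] R4 [IF swims(b) and bird(tweety) THEN wooden(a)]. ⇒ new: wooden(a).
[3] R2 [IF wooden(a) THEN has_feathers(a)]. ⇒ new: has_feathers(a).
[4] R3 [IF has_feathers(a) THEN blue(tweety)]. ⇒ new: blue(tweety).
Derived: swims(b) (round 1), has_feathers(a) (round 3), blue(tweety) (round 4). cold(a) never appears in any round.

cold(a)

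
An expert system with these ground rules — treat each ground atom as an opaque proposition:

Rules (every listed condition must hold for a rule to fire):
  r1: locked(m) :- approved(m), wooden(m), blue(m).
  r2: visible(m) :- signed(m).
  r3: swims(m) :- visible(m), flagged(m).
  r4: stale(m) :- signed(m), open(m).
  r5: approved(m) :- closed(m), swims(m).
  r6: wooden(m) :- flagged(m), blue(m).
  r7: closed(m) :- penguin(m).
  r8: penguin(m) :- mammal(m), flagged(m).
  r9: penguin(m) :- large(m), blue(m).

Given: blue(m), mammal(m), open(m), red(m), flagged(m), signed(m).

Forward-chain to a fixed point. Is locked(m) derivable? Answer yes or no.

yes

[1] r2 [visible(m) :- signed(m).]; r4 [stale(m) :- signed(m), open(m).]; r6 [wooden(m) :- flagged(m), blue(m).]; r8 [penguin(m) :- mammal(m), flagged(m).]. ⇒ new: visible(m), stale(m), wooden(m), penguin(m).
[2] r3 [swims(m) :- visible(m), flagged(m).]; r7 [closed(m) :- penguin(m).]. ⇒ new: swims(m), closed(m).
[3] r5 [approved(m) :- closed(m), swims(m).]. ⇒ new: approved(m).
[4] r1 [locked(m) :- approved(m), wooden(m), blue(m).]. ⇒ new: locked(m).
locked(m) appears in round 4, so it is derivable.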